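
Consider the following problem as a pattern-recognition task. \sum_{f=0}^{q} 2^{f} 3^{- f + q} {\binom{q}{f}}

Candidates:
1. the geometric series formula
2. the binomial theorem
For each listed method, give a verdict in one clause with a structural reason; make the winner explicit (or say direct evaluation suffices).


Verdict: the binomial theorem — {\binom{q}{f}} weighting matched powers of 2 and 3 is the expanded form of (2 + 3)^q — fold it back up.
- the geometric series formula: dividing successive terms gives an index-dependent quantity, not a constant.
- the binomial theorem — applies; the problem has the shape this method handles.


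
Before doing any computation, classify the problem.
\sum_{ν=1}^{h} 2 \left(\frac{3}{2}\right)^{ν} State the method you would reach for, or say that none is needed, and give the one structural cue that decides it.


Method: the geometric series formula — term-over-term division gives \frac{3}{2} every time — index-free ratio, geometric sum formula applies.


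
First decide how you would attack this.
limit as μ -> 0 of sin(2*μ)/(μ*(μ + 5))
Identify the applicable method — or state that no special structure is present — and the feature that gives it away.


Technique: l'Hôpital's rule (0/0) — numerator and denominator both vanish at 0 — a genuine 0/0 form, which is exactly when l'Hôpital applies. A first-order expansion at the point is an equally standard path; the rule packages it.


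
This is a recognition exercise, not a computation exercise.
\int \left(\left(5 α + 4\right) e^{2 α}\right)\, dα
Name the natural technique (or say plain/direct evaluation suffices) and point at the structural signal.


Best approach: integration by parts — differentiate 5 α + 4, integrate e^{2 α}: each pass lowers the polynomial degree, so parts terminates.


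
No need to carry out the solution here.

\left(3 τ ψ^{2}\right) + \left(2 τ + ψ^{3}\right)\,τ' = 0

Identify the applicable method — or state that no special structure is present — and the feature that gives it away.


Diagnosis: the exact-equation method — 3 τ ψ^{2} and 2 τ + ψ^{3} pass the exactness check on the nose, so no integrating factor in ψ or τ is needed at all.


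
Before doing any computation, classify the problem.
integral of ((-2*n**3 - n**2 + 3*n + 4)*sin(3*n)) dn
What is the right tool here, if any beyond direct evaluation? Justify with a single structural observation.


Technique: integration by parts — differentiate -2*n**3 - n**2 + 3*n + 4, integrate sin(3*n): each pass lowers the polynomial degree, so parts terminates.


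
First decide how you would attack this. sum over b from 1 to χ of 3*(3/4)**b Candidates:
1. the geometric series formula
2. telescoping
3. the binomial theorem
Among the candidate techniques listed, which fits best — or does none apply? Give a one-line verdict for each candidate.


Technique: the geometric series formula — consecutive terms stand in a fixed index-free ratio — the geometric sum formula closes it.
- the geometric series formula: yes, a natural case for it.
- telescoping: in the displayed form, no term reappears at a neighboring index to cancel against.
- the binomial theorem: no binomial coefficients pair with matched powers.


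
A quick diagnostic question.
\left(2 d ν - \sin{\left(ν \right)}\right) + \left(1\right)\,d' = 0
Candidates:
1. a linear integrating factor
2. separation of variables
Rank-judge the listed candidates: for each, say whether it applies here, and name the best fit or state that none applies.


Best approach: a linear integrating factor — the unknown enters only to the first power against a nonzero forcing term — the integrating-factor template applies directly.
- a linear integrating factor — yes, a natural case for it.
- separation of variables — the two dependences are entangled, not a clean product of one-variable pieces.


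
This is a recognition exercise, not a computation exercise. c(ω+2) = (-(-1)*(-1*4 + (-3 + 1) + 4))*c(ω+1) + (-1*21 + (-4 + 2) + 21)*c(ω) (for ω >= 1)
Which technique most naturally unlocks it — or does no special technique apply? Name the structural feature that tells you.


Method: the characteristic-root method — the recurrence treats every index alike (constant coefficients, no forcing) — precisely the regime where r^ω trials close it.


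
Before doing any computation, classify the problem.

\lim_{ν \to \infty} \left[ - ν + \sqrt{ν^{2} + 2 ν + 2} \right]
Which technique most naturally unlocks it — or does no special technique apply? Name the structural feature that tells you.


Verdict: conjugate multiplication — an infinity-minus-infinity difference with a surviving radical — multiply by the conjugate to cancel the divergence.


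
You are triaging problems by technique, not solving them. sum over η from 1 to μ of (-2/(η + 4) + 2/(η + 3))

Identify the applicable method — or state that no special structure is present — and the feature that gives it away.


Technique: telescoping — each term adds 2/(η + 3) and subtracts the same expression advanced one index; that subtracted piece cancels against the next term's added copy — only the boundary terms survive.


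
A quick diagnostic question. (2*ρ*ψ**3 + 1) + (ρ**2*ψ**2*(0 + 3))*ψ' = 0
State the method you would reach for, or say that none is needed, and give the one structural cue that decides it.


Technique: the exact-equation method — equality of cross partials is the green light — assemble the potential function term by term.


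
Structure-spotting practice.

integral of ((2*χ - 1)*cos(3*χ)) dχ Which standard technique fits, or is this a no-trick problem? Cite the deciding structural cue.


Technique: integration by parts — the integrand splits as 2*χ - 1 times cos(3*χ) — repeatedly differentiating the polynomial part kills it, which is the parts ladder.


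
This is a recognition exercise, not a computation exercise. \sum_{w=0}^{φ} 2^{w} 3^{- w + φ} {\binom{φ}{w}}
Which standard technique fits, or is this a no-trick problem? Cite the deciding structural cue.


Best approach: the binomial theorem — the binomial coefficients weight matched powers of 2 and 3, which is exactly the expansion of a binomial power.


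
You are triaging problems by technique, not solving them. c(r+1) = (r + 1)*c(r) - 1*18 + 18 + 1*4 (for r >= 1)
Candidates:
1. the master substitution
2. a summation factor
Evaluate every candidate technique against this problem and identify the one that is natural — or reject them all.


Technique: a summation factor — one step of memory with a weight r + 1 that changes as the index grows — the summation-factor construction is built for this.
- the master substitution: no fixed divisor shrinks the index between calls.
- a summation factor — a fit — the right tool for this form.


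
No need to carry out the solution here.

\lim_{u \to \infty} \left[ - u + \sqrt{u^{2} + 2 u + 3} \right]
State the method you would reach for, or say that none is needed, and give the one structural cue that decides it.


Technique: conjugate multiplication — this difference gives up after one conjugate multiplication — the radical structure cancels against its conjugate.


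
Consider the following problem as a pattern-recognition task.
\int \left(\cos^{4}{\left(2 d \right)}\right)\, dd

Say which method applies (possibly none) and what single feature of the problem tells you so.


Best approach: a trigonometric identity — apply power reduction to \cos^{4}{\left(2 d \right)}; each application halves the trigonometric degree.


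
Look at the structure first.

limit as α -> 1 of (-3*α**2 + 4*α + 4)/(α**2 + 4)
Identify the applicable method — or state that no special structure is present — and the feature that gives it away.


Verdict: no special technique — no vanishing denominator and no indeterminate clash at the point — evaluation is immediate.


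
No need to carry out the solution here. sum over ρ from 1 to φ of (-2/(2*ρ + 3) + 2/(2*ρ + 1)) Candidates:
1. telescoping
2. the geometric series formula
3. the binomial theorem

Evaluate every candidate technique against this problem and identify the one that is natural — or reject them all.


Method: telescoping — each term adds 2/(2*ρ + 1) and subtracts the same expression advanced one index; that subtracted piece cancels against the next term's added copy — only the boundary terms survive.
- telescoping: applies; the problem has the shape this method handles.
- the geometric series formula: the term-to-term ratio drifts with the index — the one thing the geometric formula cannot absorb.
- the binomial theorem — the terms do not reassemble into a binomial power.


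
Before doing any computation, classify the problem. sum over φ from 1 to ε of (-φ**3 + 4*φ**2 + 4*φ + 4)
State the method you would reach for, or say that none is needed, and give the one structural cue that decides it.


Verdict: no special technique — constant-multiple powers of φ with no cancellation partners and no common ratio — use the standard power-sum formulas.


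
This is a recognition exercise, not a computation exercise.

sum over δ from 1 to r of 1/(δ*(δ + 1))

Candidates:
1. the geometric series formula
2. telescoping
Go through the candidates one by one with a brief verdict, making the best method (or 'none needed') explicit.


Technique: telescoping — poles of 1/(δ*(δ + 1)) differ by an integer, the telltale of a telescoping partial-fraction sum.
- the geometric series formula: the ratio of consecutive terms depends on the index.
- telescoping: yes, a natural case for it.


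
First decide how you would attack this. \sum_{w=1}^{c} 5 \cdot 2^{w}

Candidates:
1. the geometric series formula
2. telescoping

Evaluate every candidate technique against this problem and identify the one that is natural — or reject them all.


Technique: the geometric series formula — each term is 2 times the previous one, so the geometric-series formula applies directly.
- the geometric series formula: applies; the problem has the shape this method handles.
- telescoping — writing out consecutive terms as given produces no pairwise cancellation.


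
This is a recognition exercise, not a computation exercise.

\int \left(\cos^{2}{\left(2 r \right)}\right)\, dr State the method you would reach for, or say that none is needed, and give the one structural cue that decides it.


Verdict: a trigonometric identity — \cos^{2}{\left(2 r \right)} calls for power reduction: rewrite via double angles before any antiderivative is attempted.


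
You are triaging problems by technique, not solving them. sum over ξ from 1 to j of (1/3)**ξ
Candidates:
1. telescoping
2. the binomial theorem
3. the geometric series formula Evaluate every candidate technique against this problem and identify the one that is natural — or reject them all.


Best approach: the geometric series formula — consecutive terms stand in a fixed index-free ratio — the geometric sum formula closes it.
- telescoping — as presented, consecutive terms share no shifted copy to cancel against — no rewrite is on display to change that.
- the binomial theorem: the terms do not reassemble into a binomial power.
- the geometric series formula — yes, a natural case for it.


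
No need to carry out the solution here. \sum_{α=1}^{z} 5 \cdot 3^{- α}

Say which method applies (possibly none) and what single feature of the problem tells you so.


Best approach: the geometric series formula — consecutive terms stand in a fixed index-free ratio — the geometric sum formula closes it.


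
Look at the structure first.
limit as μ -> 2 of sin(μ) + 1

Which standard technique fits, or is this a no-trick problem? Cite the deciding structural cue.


Best approach: no special technique — the function is continuous at 2; evaluation is itself the limit, no machinery required.


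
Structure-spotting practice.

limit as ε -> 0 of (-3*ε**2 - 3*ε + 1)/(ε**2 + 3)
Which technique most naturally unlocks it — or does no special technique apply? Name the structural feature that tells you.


Method: no special technique — no denominator vanishes and nothing blows up at 0: direct substitution is the whole computation.


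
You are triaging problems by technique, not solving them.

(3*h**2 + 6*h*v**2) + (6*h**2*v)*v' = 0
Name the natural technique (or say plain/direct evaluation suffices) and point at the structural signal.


Diagnosis: the exact-equation method — the compatibility test passes: the v-derivative of 3*h**2 + 6*h*v**2 matches the h-derivative of 6*h**2*v, so integrate a potential.


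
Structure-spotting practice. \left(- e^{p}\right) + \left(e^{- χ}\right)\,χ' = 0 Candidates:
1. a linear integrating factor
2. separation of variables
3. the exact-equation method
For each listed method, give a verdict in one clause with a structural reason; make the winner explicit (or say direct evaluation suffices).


Verdict: separation of variables — solved for the derivative, the right side splits multiplicatively into a function of each variable alone — divide and integrate each side.
- a linear integrating factor — a nonlinear term in the unknown puts this outside the integrating-factor template.
- separation of variables — applicable, and directly so.
- the exact-equation method: with no real cross-dependence between the variables, the exact-equation machinery is a detour rather than the natural reading.


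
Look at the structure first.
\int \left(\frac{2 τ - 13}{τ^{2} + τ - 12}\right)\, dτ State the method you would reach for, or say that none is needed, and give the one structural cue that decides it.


Verdict: partial fractions — a proper rational integrand whose denominator splits into simpler factors — decompose into partial fractions first.


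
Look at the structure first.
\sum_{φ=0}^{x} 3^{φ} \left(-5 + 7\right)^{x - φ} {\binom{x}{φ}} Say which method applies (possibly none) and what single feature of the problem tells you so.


Best approach: the binomial theorem — {\binom{x}{φ}} weighting matched powers of 3 and (-5 + 7) is the expanded form of (3 + (-5 + 7))^x — fold it back up.


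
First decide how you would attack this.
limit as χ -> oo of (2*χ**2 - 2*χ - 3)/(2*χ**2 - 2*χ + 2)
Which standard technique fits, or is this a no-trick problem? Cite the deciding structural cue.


Diagnosis: dominant-term comparison — as χ grows, only the highest-degree terms matter — compare leading terms and read the limit off. l'Hôpital's at-infinity variant applies to the expression viewed as a single quotient; the leading-term comparison is the direct route.


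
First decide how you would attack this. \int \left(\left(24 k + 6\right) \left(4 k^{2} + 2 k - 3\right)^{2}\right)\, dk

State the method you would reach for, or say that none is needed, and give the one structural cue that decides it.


Diagnosis: u-substitution — the only nontrivial dependence routes through 4 k^{2} + 2 k - 3, whose derivative supplies the leftover factor up to a constant multiple — u = 4 k^{2} + 2 k - 3 flattens it. Multiplying out and using the power rule would succeed as well, just with far more bookkeeping.


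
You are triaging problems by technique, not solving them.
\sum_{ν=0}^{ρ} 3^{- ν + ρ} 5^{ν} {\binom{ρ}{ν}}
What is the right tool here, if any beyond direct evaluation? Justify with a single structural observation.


Method: the binomial theorem — terms weighting {\binom{ρ}{ν}} against matched powers of 5 and 3 reassemble into (5 + 3)^ρ by the binomial theorem.


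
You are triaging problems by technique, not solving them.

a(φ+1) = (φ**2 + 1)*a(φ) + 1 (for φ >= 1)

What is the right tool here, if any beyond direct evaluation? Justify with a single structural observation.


Verdict: a summation factor — an index-dependent multiplier φ**2 + 1 rules out characteristic roots; a summation factor converts it to a pure difference.


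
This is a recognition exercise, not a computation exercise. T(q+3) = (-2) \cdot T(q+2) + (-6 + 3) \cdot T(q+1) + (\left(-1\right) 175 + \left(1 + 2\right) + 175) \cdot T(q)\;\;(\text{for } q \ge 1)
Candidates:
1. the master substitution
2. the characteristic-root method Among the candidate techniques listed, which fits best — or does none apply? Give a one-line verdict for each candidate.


Verdict: the characteristic-root method — try a geometric ansatz r^q: constant coefficients turn the recurrence into one polynomial equation in r.
- the master substitution — there is no divide-the-index recursive argument.
- the characteristic-root method: applicable, and directly so.


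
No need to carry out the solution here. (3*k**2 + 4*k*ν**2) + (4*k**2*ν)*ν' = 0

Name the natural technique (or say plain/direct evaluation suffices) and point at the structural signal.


Technique: the exact-equation method — equality of cross partials is the green light — assemble the potential function term by term.


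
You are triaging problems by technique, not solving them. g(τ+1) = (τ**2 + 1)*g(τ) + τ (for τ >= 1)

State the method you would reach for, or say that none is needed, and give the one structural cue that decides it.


Verdict: a summation factor — first-order linear but the coefficient τ**2 + 1 moves with the index — divide by the cumulative product and telescope.


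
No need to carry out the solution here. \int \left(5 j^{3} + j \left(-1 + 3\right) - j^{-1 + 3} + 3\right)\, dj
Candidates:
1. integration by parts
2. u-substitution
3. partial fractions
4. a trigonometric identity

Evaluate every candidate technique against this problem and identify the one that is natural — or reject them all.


Verdict: no special technique — scan for structure and find none: constant multiples of powers of j, integrate directly.
- integration by parts — splitting off a factor buys nothing — the integrand integrates directly without parts.
- u-substitution: no substitution does more than relabel what direct integration already handles.
- partial fractions: there is no rational-function structure to decompose.
- a trigonometric identity: there is no trigonometric structure at all — the integrand carries no sine or cosine to rewrite.


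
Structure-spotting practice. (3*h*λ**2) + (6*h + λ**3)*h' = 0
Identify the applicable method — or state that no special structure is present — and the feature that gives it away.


Diagnosis: the exact-equation method — check exactness first: here it holds (3*h*λ**2, 6*h + λ**3 have matching cross partials), so no integrating factor is needed.


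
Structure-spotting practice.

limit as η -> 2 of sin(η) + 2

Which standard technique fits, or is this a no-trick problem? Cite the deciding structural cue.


Verdict: no special technique — the function is continuous at 2; evaluation is itself the limit, no machinery required.


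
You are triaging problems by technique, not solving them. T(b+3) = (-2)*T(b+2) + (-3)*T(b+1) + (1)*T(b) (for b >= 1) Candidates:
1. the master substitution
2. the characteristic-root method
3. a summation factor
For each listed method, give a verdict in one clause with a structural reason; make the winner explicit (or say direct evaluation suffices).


Diagnosis: the characteristic-root method — shift-invariance with fixed coefficients calls for exponential trials; the characteristic polynomial finds every r^b.
- the master substitution: no fixed divisor shrinks the index between calls.
- the characteristic-root method — applicable, and directly so.
- a summation factor: a summation factor telescopes one-step recursions; this one carries higher-order memory.


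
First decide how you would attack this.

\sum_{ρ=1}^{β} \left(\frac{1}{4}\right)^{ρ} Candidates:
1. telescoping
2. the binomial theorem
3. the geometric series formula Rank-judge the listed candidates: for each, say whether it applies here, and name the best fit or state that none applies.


Best approach: the geometric series formula — each summand is the previous one scaled by \frac{1}{4}; that constant multiplier is itself the geometric structure.
- telescoping: computed from the summand as displayed, the partial sums build up without the pairwise collapse telescoping exploits.
- the binomial theorem: no binomial coefficients pair up with complementary powers here.
- the geometric series formula — applicable, and directly so.


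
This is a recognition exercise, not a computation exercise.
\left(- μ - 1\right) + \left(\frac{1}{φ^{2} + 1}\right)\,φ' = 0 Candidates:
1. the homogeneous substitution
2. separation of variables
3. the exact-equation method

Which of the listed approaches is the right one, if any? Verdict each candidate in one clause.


Method: separation of variables — separating collects all φ-dependence with the derivative and leaves all μ-dependence opposite: variables separate.
- the homogeneous substitution — rescaling both variables together changes the slope, so no ratio substitution collapses it.
- separation of variables — yes, a natural case for it.
- the exact-equation method: the cross-partial test holds only vacuously — each coefficient lives in its own variable, so the exactness machinery reads no structure the split form does not already show.


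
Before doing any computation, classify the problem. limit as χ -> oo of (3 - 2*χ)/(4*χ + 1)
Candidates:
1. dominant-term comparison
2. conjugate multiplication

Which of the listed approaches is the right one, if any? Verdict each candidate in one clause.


Verdict: dominant-term comparison — divide through by the highest power of χ; every lower-order term dies and the dominant terms decide the limit.
- dominant-term comparison: applicable, and directly so.
- conjugate multiplication — there are no radicals in tension whose conjugate would simplify matters.


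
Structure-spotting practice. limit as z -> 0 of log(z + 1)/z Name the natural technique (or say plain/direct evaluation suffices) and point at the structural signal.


Verdict: l'Hôpital's rule (0/0) — plug in 0: top and bottom both hit zero, so differentiate each and retry. Expanding numerator and denominator to first order gives the same value — the rule automates exactly that.


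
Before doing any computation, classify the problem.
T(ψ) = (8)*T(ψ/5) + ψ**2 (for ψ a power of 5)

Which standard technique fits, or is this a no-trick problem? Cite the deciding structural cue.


Best approach: the master substitution — the index is divided (ψ/5), not shifted — substitute ψ = 5^m to straighten it into a shift recurrence.


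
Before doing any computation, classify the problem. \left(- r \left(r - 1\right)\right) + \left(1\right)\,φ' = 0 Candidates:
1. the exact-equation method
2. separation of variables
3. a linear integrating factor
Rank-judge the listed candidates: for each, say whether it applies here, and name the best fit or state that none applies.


Verdict: no special technique — solved for the derivative, φ never appears on the right — this is a direct integration in r, not a differential-equations problem at heart.
- the exact-equation method: with the unknown absent from both coefficients, the cross-partial test holds emptily — nothing for the exact method to work on.
- separation of variables — any separation here is vacuous (nothing depends on the unknown); direct integration is the honest label.
- a linear integrating factor — with the unknown absent the integrating factor is a formality; direct integration is the working structure.


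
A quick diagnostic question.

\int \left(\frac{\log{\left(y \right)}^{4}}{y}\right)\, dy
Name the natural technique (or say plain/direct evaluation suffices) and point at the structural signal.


Best approach: u-substitution — collected, the integrand has one factor that is, up to a constant, the derivative of an inner expression the rest depends on — substitute for that inner expression.


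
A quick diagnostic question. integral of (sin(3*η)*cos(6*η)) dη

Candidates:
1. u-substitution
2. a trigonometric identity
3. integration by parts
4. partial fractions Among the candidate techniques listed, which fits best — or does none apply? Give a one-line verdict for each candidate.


Diagnosis: a trigonometric identity — split sin(3*η)*cos(6*η) with the angle-addition identities: the resulting sum integrates term by term.
- u-substitution — no subexpression of the integrand serves as a whole-integral substitution inner — individual terms may offer their own, but none carries its derivative as a factor of the full integrand; a working change of variable would have to be constructed from outside the expression.
- a trigonometric identity: a fit — the right tool for this form.
- integration by parts: not the natural route: no polynomial-kernel product appears — a recursive parts reduction of the trigonometric product exists, but the identity rewrite is direct.
- partial fractions: there is no rational-function structure to decompose.


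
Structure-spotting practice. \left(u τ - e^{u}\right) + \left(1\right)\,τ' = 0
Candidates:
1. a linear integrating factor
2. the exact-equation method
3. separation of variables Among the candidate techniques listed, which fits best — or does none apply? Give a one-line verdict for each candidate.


Technique: a linear integrating factor — arrange it as τ' + u·τ = (the forcing term) and the integrating factor does the rest.
- a linear integrating factor: a fit — the right tool for this form.
- the exact-equation method — the mixed-partials test fails on this split — it is not an exact differential as presented.
- separation of variables — no division isolates the independent variable from the unknown.


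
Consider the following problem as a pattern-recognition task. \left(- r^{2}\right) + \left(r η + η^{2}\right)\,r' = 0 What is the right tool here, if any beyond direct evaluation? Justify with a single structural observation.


Method: the homogeneous substitution — solved for the derivative, the right side is unchanged under scaling η and r together — it depends only on the ratio r/η, so substitute a single ratio variable. Rewriting — with the variables' roles exchanged where the shape demands it — would expose a Bernoulli structure too; the homogeneous substitution simply reads the degrees directly.


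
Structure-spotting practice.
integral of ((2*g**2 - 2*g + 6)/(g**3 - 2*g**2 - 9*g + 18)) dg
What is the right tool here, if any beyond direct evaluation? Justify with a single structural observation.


Diagnosis: partial fractions — with g**3 - 2*g**2 - 9*g + 18 factorable and the degree on top strictly smaller, simple-fraction decomposition is immediate.


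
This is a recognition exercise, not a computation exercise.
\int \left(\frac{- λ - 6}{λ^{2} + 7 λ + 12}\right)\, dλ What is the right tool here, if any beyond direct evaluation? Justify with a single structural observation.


Technique: partial fractions — once λ^{2} + 7 λ + 12 is factored, each root contributes a simple-fraction term; integrate them one at a time.


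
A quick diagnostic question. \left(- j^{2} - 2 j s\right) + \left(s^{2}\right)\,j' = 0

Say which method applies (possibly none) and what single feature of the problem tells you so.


Best approach: the homogeneous substitution — scaling s and j together leaves the slope fixed — it depends only on j/s, so substitute the ratio. A Bernoulli rewrite works here as the equation stands — the homogeneous substitution is the more immediate reading.


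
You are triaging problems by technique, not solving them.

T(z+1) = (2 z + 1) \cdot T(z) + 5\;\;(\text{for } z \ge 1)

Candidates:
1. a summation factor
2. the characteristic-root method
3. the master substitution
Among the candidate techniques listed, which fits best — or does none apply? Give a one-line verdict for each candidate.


Verdict: a summation factor — normalize by the running product of 2 z + 1: the left side becomes a difference, and differences sum.
- a summation factor — a fit — the right tool for this form.
- the characteristic-root method — the coefficients change with the index, which the root method cannot absorb.
- the master substitution: the recursion steps by a constant offset, so exponential reindexing is pointless.


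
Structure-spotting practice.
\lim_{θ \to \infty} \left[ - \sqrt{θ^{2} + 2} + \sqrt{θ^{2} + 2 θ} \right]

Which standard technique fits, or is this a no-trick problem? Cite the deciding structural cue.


Verdict: conjugate multiplication — infinity minus infinity with a radical in play — multiply by the conjugate so the divergences of \sqrt{θ^{2} + 2 θ} and \sqrt{θ^{2} + 2} annihilate.


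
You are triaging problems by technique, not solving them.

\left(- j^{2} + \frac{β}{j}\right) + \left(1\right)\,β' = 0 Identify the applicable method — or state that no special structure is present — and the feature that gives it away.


Verdict: a linear integrating factor — the unknown enters only to the first power against a nonzero forcing term — the integrating-factor template applies directly.


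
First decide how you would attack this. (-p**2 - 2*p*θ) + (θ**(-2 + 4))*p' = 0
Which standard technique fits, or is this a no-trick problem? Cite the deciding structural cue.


Best approach: the homogeneous substitution — the slope's numerator and denominator have matching total degree, so it depends only on p/θ and the ratio substitution collapses it. This doubles as a Bernoulli equation in the unknown as written; the homogeneous route needs no setup at all.


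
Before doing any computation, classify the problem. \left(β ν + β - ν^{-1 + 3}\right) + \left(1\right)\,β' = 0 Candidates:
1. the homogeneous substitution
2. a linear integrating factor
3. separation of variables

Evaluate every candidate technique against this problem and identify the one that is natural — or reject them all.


Technique: a linear integrating factor — linear in the unknown with genuine forcing: multiply through by the exponential of the integrated coefficient and the left side closes into one derivative.
- the homogeneous substitution: the slope is not a function of the ratio of the variables alone.
- a linear integrating factor — yes — fits the structure here.
- separation of variables — the two dependences do not factor apart.


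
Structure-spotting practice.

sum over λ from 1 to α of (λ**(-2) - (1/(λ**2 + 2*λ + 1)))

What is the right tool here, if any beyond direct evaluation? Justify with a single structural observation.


Verdict: telescoping — the generic term is a one-step difference of λ**(-2), so partial sums shortcut to endpoint evaluation.


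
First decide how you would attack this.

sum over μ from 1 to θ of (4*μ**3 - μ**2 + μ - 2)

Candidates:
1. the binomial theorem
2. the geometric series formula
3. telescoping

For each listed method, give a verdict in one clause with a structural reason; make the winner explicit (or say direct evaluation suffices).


Best approach: no special technique — recognize the absence of structure: constant-multiple powers of μ summed plainly, no special method required.
- the binomial theorem — there is no pair of bases whose matched powers would reassemble into a single binomial power.
- the geometric series formula — there is no constant term-to-term ratio.
- telescoping: computed from the summand as displayed, the partial sums build up without the pairwise collapse telescoping exploits.


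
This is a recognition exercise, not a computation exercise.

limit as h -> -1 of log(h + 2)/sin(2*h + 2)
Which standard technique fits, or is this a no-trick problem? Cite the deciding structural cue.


Best approach: l'Hôpital's rule (0/0) — substituting -1 gives 0 over 0; differentiate top and bottom once and re-evaluate. Known elementary limits would finish this too — the rule just bypasses the case analysis.


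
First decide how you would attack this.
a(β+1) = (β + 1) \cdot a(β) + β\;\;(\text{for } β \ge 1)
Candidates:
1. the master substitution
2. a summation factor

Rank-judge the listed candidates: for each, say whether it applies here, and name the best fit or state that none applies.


Method: a summation factor — an index-dependent multiplier β + 1 rules out characteristic roots; a summation factor converts it to a pure difference.
- the master substitution — the recursion steps by a constant offset, so exponential reindexing is pointless.
- a summation factor: applicable, and directly so.


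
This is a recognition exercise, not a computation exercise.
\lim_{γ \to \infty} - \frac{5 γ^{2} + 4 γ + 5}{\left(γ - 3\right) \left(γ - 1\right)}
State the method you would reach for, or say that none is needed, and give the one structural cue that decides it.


Technique: dominant-term comparison — as γ grows, only the highest-degree terms matter — compare leading terms and read the limit off. Differentiating the expression as a single quotient would eventually settle it as well; matching dominant growth settles it immediately.


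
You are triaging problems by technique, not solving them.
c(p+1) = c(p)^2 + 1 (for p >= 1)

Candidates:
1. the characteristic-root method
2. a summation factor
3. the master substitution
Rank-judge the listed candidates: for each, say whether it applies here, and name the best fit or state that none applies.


Method: no special technique — once the recursion is nonlinear, characteristic roots, master substitutions, and summation factors are all off the table.
- the characteristic-root method — nonlinearity rules out exponential-mode superposition from the start.
- a summation factor — the recursion is nonlinear — outside the first-order linear family a summation factor addresses.
- the master substitution — the recursion shifts the index rather than dividing it.


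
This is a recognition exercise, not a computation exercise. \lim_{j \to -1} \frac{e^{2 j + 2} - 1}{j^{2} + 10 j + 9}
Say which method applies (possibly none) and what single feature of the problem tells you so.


Verdict: l'Hôpital's rule (0/0) — numerator and denominator both vanish at -1 — a genuine 0/0 form, which is exactly when l'Hôpital applies. One could equally expand both pieces locally and compare leading terms; the rule does that in one stroke.


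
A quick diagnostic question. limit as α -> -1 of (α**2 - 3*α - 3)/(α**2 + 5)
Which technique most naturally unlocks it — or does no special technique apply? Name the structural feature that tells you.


Diagnosis: no special technique — the function is continuous at -1; evaluation is itself the limit, no machinery required.


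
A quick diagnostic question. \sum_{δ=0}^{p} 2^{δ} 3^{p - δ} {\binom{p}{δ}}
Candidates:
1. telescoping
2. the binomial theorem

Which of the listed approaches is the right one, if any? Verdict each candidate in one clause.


Method: the binomial theorem — the summand is term δ of a binomial expansion in 2 and 3; the whole sum is a single power.
- telescoping — computed from the summand as displayed, the partial sums build up without the pairwise collapse telescoping exploits.
- the binomial theorem: yes — fits the structure here.


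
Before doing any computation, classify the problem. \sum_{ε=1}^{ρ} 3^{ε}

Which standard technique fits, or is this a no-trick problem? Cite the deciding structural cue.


Method: the geometric series formula — each summand is the previous one scaled by 3; that constant multiplier is itself the geometric structure.


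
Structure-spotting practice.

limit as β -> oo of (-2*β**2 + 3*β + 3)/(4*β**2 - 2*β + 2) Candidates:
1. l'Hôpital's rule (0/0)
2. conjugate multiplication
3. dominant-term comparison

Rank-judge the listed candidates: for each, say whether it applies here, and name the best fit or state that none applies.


Best approach: dominant-term comparison — at large β only the top-degree terms survive; compare the leading terms and the limit falls out.
- l'Hôpital's rule (0/0) — as a single quotient the expression runs to ∞/∞ at the limit point — an at-infinity form of the rule would apply, though the leading-growth comparison is the direct reading.
- conjugate multiplication — there is no infinity-minus-infinity radical difference to rationalize.
- dominant-term comparison: applies; the problem has the shape this method handles.


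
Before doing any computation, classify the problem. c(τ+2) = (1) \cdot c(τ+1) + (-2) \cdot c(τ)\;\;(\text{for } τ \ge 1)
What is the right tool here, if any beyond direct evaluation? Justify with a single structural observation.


Best approach: the characteristic-root method — linear, homogeneous, constant coefficients: solutions of the form r^τ exist — find the roots of the characteristic polynomial.


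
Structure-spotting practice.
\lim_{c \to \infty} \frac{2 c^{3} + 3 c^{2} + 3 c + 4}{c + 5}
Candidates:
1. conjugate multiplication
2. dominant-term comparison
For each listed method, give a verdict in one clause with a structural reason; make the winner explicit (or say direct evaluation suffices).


Diagnosis: dominant-term comparison — growth-rate triage: the leading powers of c decide the limit, everything else is noise.
- conjugate multiplication — the conjugate move applies to radical differences, which this is not.
- dominant-term comparison: applies; the problem has the shape this method handles.


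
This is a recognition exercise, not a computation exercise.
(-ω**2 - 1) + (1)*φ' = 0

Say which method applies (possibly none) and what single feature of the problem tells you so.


Technique: no special technique — the slope is a function of ω alone, so integrate both sides directly.


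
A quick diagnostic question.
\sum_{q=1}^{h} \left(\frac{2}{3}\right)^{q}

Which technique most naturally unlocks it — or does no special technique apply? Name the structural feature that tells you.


Method: the geometric series formula — each term is \frac{2}{3} times the previous one, so the geometric-series formula applies directly.


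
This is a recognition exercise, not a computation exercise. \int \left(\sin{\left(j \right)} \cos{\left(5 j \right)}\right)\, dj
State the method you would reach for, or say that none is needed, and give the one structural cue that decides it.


Best approach: a trigonometric identity — apply product-to-sum to \sin{\left(j \right)} \cos{\left(5 j \right)}: two clean single-angle terms replace one awkward product.


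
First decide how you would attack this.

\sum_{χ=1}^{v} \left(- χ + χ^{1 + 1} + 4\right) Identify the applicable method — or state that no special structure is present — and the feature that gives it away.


Method: no special technique — Faulhaber territory: sum each constant-multiple power of χ with its closed-form formula, no trick required.


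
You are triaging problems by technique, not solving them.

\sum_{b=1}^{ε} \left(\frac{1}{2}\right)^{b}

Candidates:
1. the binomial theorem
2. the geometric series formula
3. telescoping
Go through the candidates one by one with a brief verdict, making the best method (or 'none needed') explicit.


Technique: the geometric series formula — check a ratio of consecutive terms: it is \frac{1}{2}, independent of the index, so the geometric formula closes the sum.
- the binomial theorem: there is no sum-raised-to-a-power identity hiding in these terms.
- the geometric series formula: applies; the problem has the shape this method handles.
- telescoping: as presented, consecutive terms share no shifted copy to cancel against — no rewrite is on display to change that.


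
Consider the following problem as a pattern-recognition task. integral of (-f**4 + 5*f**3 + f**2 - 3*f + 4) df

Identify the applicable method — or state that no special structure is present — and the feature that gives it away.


Technique: no special technique — a term-by-term power-rule job in f; no substitution or rearrangement earns its keep here.
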